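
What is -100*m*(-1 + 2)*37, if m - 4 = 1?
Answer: -18500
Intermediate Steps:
m = 5 (m = 4 + 1 = 5)
-100*m*(-1 + 2)*37 = -500*(-1 + 2)*37 = -500*37 = -18500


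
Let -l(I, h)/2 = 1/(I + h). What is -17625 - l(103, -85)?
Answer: -158624/9 ≈ -17625.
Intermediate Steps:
l(I, h) = -2/(I + h)
-17625 - l(103, -85) = -17625 - (-2)/(103 - 85) = -17625 - (-2)/18 = -17625 - 1*(-⅑) = -17625 + ⅑ = -158624/9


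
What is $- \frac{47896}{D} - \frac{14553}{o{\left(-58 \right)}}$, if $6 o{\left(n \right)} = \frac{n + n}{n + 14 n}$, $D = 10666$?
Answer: $- \frac{3492525653}{5333} \approx -6.5489 \cdot 10^{5}$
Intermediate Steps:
$o{\left(n \right)} = \frac{1}{45}$ ($o{\left(n \right)} = \frac{\left(n + n\right) \frac{1}{n + 14 n}}{6} = \frac{2 n \frac{1}{15 n}}{6} = \frac{1}{6} \cdot \frac{2}{15} = \frac{1}{45}$)
$- \frac{47896}{D} - \frac{14553}{o{\left(-58 \right)}} = - \frac{47896}{10666} - 14553 \frac{1}{\frac{1}{45}} = \left(-47896\right) \frac{1}{10666} - 654885 = - \frac{23948}{5333} - 654885 = - \frac{3492525653}{5333}$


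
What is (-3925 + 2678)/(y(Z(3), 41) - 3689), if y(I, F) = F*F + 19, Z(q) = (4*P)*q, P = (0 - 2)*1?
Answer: 1247/1989 ≈ 0.62695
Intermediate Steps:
P = -2 (P = -2*1 = -2)
Z(q) = -8*q (Z(q) = (4*(-2))*q = -8*q)
y(I, F) = 19 + F**2 (y(I, F) = F**2 + 19 = 19 + F**2)
(-3925 + 2678)/(y(Z(3), 41) - 3689) = (-3925 + 2678)/((19 + 41**2) - 3689) = -1247/((19 + 1681) - 3689) = -1247/(1700 - 3689) = -1247/(-1989) = -1247*(-1/1989) = 1247/1989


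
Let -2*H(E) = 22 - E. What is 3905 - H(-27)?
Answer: 7859/2 ≈ 3929.5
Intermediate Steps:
H(E) = -11 + E/2 (H(E) = -(22 - E)/2 = -11 + E/2)
3905 - H(-27) = 3905 - (-11 + (½)*(-27)) = 3905 - (-11 - 27/2) = 3905 - 1*(-49/2) = 3905 + 49/2 = 7859/2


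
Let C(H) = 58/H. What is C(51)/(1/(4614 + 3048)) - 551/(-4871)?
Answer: 721560339/82807 ≈ 8713.8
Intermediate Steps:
C(51)/(1/(4614 + 3048)) - 551/(-4871) = (58/51)/(1/(4614 + 3048)) - 551/(-4871) = (58*(1/51))/(1/7662) - 551*(-1/4871) = 58/(51*(1/7662)) + 551/4871 = (58/51)*7662 + 551/4871 = 148132/17 + 551/4871 = 721560339/82807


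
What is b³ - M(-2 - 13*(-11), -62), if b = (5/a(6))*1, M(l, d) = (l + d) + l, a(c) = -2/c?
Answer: -3595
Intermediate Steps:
M(l, d) = d + 2*l (M(l, d) = (d + l) + l = d + 2*l)
b = -15 (b = (5/((-2/6)))*1 = (5/((-2*⅙)))*1 = (5/(-⅓))*1 = (5*(-3))*1 = -15*1 = -15)
b³ - M(-2 - 13*(-11), -62) = (-15)³ - (-62 + 2*(-2 - 13*(-11))) = -3375 - (-62 + 2*(-2 + 143)) = -3375 - (-62 + 2*141) = -3375 - (-62 + 282) = -3375 - 1*220 = -3375 - 220 = -3595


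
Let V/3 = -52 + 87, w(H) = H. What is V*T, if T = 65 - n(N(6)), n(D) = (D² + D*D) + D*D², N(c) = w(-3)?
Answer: 7770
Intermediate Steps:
N(c) = -3
n(D) = D³ + 2*D² (n(D) = (D² + D²) + D³ = 2*D² + D³ = D³ + 2*D²)
T = 74 (T = 65 - (-3)²*(2 - 3) = 65 - 9*(-1) = 65 - 1*(-9) = 65 + 9 = 74)
V = 105 (V = 3*(-52 + 87) = 3*35 = 105)
V*T = 105*74 = 7770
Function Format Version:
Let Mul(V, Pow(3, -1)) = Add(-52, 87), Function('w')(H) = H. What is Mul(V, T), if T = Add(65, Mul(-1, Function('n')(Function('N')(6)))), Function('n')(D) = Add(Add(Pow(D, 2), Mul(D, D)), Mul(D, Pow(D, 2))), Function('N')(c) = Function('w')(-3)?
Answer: 7770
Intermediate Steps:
Function('N')(c) = -3
Function('n')(D) = Add(Pow(D, 3), Mul(2, Pow(D, 2))) (Function('n')(D) = Add(Add(Pow(D, 2), Pow(D, 2)), Pow(D, 3)) = Add(Mul(2, Pow(D, 2)), Pow(D, 3)) = Add(Pow(D, 3), Mul(2, Pow(D, 2))))
T = 74 (T = Add(65, Mul(-1, Mul(Pow(-3, 2), Add(2, -3)))) = Add(65, Mul(-1, Mul(9, -1))) = Add(65, Mul(-1, -9)) = Add(65, 9) = 74)
V = 105 (V = Mul(3, Add(-52, 87)) = Mul(3, 35) = 105)
Mul(V, T) = Mul(105, 74) = 7770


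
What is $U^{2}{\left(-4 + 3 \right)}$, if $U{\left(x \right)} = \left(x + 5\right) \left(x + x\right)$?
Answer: $64$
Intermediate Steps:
$U{\left(x \right)} = 2 x \left(5 + x\right)$ ($U{\left(x \right)} = \left(5 + x\right) 2 x = 2 x \left(5 + x\right)$)
$U^{2}{\left(-4 + 3 \right)} = \left(2 \left(-4 + 3\right) \left(5 + \left(-4 + 3\right)\right)\right)^{2} = \left(2 \left(-1\right) \left(5 - 1\right)\right)^{2} = \left(2 \left(-1\right) 4\right)^{2} = \left(-8\right)^{2} = 64$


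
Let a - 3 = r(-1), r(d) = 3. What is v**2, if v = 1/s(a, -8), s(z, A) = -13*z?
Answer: 1/6084 ≈ 0.00016437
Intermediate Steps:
a = 6 (a = 3 + 3 = 6)
v = -1/78 (v = 1/(-13*6) = 1/(-78) = -1/78 ≈ -0.012821)
v**2 = (-1/78)**2 = 1/6084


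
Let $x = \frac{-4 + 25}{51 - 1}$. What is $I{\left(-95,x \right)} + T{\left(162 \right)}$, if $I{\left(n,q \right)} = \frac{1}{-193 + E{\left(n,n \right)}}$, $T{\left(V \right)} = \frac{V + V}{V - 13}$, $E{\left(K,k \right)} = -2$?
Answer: $\frac{63031}{29055} \approx 2.1694$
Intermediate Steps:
$x = \frac{21}{50} \approx 0.42$
$T{\left(V \right)} = \frac{2 V}{-13 + V}$
$I{\left(n,q \right)} = - \frac{1}{195}$ ($I{\left(n,q \right)} = \frac{1}{-193 - 2} = \frac{1}{-195} = - \frac{1}{195}$)
$I{\left(-95,x \right)} + T{\left(162 \right)} = - \frac{1}{195} + 2 \cdot 162 \frac{1}{-13 + 162} = - \frac{1}{195} + 2 \cdot 162 \cdot \frac{1}{149} = - \frac{1}{195} + \frac{324}{149} = \frac{63031}{29055}$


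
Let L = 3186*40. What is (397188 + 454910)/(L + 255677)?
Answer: 852098/383117 ≈ 2.2241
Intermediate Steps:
L = 127440
(397188 + 454910)/(L + 255677) = (397188 + 454910)/(127440 + 255677) = 852098/383117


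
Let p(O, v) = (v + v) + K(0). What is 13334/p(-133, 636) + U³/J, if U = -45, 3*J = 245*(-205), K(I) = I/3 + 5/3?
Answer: 122146653/7676389 ≈ 15.912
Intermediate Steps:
K(I) = 5/3 + I/3 (K(I) = I*(⅓) + 5*(⅓) = I/3 + 5/3 = 5/3 + I/3)
J = -50225/3 (J = (245*(-205))/3 = (⅓)*(-50225) = -50225/3 ≈ -16742.)
p(O, v) = 5/3 + 2*v (p(O, v) = (v + v) + (5/3 + (⅓)*0) = 2*v + (5/3 + 0) = 2*v + 5/3 = 5/3 + 2*v)
13334/p(-133, 636) + U³/J = 13334/(5/3 + 2*636) + (-45)³/(-50225/3) = 13334/(5/3 + 1272) - 91125*(-3/50225) = 13334/(3821/3) + 10935/2009 = 13334*(3/3821) + 10935/2009 = 40002/3821 + 10935/2009 = 122146653/7676389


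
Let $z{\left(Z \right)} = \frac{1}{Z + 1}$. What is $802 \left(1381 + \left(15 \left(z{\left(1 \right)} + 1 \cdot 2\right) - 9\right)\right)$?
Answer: $1130419$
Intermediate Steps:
$z{\left(Z \right)} = \frac{1}{1 + Z}$
$802 \left(1381 + \left(15 \left(z{\left(1 \right)} + 1 \cdot 2\right) - 9\right)\right) = 802 \left(1381 - \left(9 - 15 \left(\frac{1}{1 + 1} + 1 \cdot 2\right)\right)\right) = 802 \left(1381 - \left(9 - 15 \left(\frac{1}{2} + 2\right)\right)\right) = 802 \left(1381 + \left(15 \cdot \frac{5}{2} - 9\right)\right) = 802 \left(1381 + \left(\frac{75}{2} - 9\right)\right) = 802 \left(1381 + \frac{57}{2}\right) = 802 \cdot \frac{2819}{2} = 1130419$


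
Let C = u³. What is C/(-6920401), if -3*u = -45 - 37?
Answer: -551368/186850827 ≈ -0.0029508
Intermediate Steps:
u = 82/3 (u = -(-45 - 37)/3 = -⅓*(-82) = 82/3 ≈ 27.333)
C = 551368/27 (C = (82/3)³ = 551368/27 ≈ 20421.)
C/(-6920401) = (551368/27)/(-6920401) = (551368/27)*(-1/6920401) = -551368/186850827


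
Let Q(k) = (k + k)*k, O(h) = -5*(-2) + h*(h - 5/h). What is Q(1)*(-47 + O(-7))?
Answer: 14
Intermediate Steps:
O(h) = 10 + h*(h - 5/h)
Q(k) = 2*k² (Q(k) = (2*k)*k = 2*k²)
Q(1)*(-47 + O(-7)) = (2*1²)*(-47 + (5 + (-7)²)) = (2*1)*(-47 + (5 + 49)) = 2*(-47 + 54) = 2*7 = 14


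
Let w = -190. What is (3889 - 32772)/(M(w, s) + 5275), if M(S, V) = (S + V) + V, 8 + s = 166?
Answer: -28883/5401 ≈ -5.3477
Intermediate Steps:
s = 158 (s = -8 + 166 = 158)
M(S, V) = S + 2*V
(3889 - 32772)/(M(w, s) + 5275) = (3889 - 32772)/((-190 + 2*158) + 5275) = -28883/((-190 + 316) + 5275) = -28883/(126 + 5275) = -28883/5401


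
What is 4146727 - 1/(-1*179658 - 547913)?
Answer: 3017038310118/727571 ≈ 4.1467e+6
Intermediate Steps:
4146727 - 1/(-1*179658 - 547913) = 4146727 - 1/(-179658 - 547913) = 4146727 - 1/(-727571) = 4146727 - 1*(-1/727571) = 4146727 + 1/727571 = 3017038310118/727571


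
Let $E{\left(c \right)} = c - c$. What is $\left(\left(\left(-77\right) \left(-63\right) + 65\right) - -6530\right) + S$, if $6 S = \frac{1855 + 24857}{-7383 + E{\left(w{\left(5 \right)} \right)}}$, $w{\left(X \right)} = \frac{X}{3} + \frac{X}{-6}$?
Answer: $\frac{28167122}{2461} \approx 11445.0$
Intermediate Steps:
$w{\left(X \right)} = \frac{X}{6}$ ($w{\left(X \right)} = X \frac{1}{3} + X \left(- \frac{1}{6}\right) = \frac{X}{3} - \frac{X}{6} = \frac{X}{6}$)
$E{\left(c \right)} = 0$
$S = - \frac{1484}{2461}$ ($S = \frac{\left(1855 + 24857\right) \frac{1}{-7383 + 0}}{6} = \frac{26712 \frac{1}{-7383}}{6} = \frac{26712 \left(- \frac{1}{7383}\right)}{6} = \frac{1}{6} \left(- \frac{8904}{2461}\right) = - \frac{1484}{2461} \approx -0.60301$)
$\left(\left(\left(-77\right) \left(-63\right) + 65\right) - -6530\right) + S = \left(\left(\left(-77\right) \left(-63\right) + 65\right) - -6530\right) - \frac{1484}{2461} = \left(\left(4851 + 65\right) + 6530\right) - \frac{1484}{2461} = \left(4916 + 6530\right) - \frac{1484}{2461} = 11446 - \frac{1484}{2461} = \frac{28167122}{2461}$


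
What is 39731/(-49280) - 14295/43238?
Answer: -1211173289/1065384320 ≈ -1.1368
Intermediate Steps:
39731/(-49280) - 14295/43238 = 39731*(-1/49280) - 14295*1/43238 = -39731/49280 - 14295/43238 = -1211173289/1065384320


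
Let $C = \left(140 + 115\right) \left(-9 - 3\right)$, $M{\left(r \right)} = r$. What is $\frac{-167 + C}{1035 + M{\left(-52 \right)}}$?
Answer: $- \frac{3227}{983} \approx -3.2828$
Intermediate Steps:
$C = -3060$ ($C = 255 \left(-9 - 3\right) = 255 \left(-12\right) = -3060$)
$\frac{-167 + C}{1035 + M{\left(-52 \right)}} = \frac{-167 - 3060}{1035 - 52} = - \frac{3227}{983}$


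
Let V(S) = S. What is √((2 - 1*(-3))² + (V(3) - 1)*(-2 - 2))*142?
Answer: 142*√17 ≈ 585.48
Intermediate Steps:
√((2 - 1*(-3))² + (V(3) - 1)*(-2 - 2))*142 = √((2 - 1*(-3))² + (3 - 1)*(-2 - 2))*142 = √((2 + 3)² + 2*(-4))*142 = √(5² - 8)*142 = √(25 - 8)*142 = √17*142 = 142*√17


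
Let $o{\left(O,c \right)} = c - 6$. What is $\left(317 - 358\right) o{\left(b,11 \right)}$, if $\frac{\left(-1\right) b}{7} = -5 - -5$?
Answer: $-205$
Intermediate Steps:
$b = 0$ ($b = - 7 \left(-5 - -5\right) = - 7 \left(-5 + 5\right) = \left(-7\right) 0 = 0$)
$o{\left(O,c \right)} = -6 + c$ ($o{\left(O,c \right)} = c - 6 = -6 + c$)
$\left(317 - 358\right) o{\left(b,11 \right)} = \left(317 - 358\right) \left(-6 + 11\right) = \left(-41\right) 5 = -205$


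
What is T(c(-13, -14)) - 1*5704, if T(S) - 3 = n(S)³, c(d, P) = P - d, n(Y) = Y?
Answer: -5702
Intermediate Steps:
T(S) = 3 + S³
T(c(-13, -14)) - 1*5704 = (3 + (-14 - 1*(-13))³) - 1*5704 = (3 + (-14 + 13)³) - 5704 = (3 + (-1)³) - 5704 = (3 - 1) - 5704 = 2 - 5704 = -5702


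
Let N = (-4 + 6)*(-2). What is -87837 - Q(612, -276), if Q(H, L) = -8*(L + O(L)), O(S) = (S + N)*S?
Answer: 528195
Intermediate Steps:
N = -4 (N = 2*(-2) = -4)
O(S) = S*(-4 + S) (O(S) = (S - 4)*S = (-4 + S)*S = S*(-4 + S))
Q(H, L) = -8*L - 8*L*(-4 + L) (Q(H, L) = -8*(L + L*(-4 + L)) = -8*L - 8*L*(-4 + L))
-87837 - Q(612, -276) = -87837 - 8*(-276)*(3 - 1*(-276)) = -87837 - 8*(-276)*(3 + 276) = -87837 - 8*(-276)*279 = -87837 - 1*(-616032) = -87837 + 616032 = 528195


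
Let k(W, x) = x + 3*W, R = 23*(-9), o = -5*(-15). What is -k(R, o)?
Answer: 546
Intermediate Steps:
o = 75
R = -207
-k(R, o) = -(75 + 3*(-207)) = -(75 - 621) = -1*(-546) = 546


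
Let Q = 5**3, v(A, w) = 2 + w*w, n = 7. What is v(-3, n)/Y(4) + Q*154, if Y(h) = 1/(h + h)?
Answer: 19658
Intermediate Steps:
v(A, w) = 2 + w**2
Y(h) = 1/(2*h)
Q = 125
v(-3, n)/Y(4) + Q*154 = (2 + 7**2)/(((1/2)/4)) + 125*154 = (2 + 49)/(((1/2)*(1/4))) + 19250 = 51/(1/8) + 19250 = 51*8 + 19250 = 408 + 19250 = 19658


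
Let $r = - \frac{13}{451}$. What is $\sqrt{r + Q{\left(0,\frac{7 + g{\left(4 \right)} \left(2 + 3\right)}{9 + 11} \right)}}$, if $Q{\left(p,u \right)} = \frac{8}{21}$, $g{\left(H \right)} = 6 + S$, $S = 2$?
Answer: $\frac{\sqrt{31585785}}{9471} \approx 0.5934$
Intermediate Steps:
$g{\left(H \right)} = 8$ ($g{\left(H \right)} = 6 + 2 = 8$)
$r = - \frac{13}{451}$ ($r = \left(-13\right) \frac{1}{451} = - \frac{13}{451} \approx -0.028825$)
$Q{\left(p,u \right)} = \frac{8}{21}$ ($Q{\left(p,u \right)} = 8 \cdot \frac{1}{21} = \frac{8}{21}$)
$\sqrt{r + Q{\left(0,\frac{7 + g{\left(4 \right)} \left(2 + 3\right)}{9 + 11} \right)}} = \sqrt{- \frac{13}{451} + \frac{8}{21}} = \sqrt{\frac{3335}{9471}} = \frac{\sqrt{31585785}}{9471}$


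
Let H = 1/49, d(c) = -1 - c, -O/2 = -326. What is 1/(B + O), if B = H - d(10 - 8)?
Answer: 49/32096 ≈ 0.0015267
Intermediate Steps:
O = 652 (O = -2*(-326) = 652)
H = 1/49 ≈ 0.020408
B = 148/49 (B = 1/49 - (-1 - (10 - 8)) = 1/49 - (-1 - 1*2) = 1/49 - (-1 - 2) = 1/49 - 1*(-3) = 1/49 + 3 = 148/49 ≈ 3.0204)
1/(B + O) = 1/(148/49 + 652) = 1/(32096/49) = 49/32096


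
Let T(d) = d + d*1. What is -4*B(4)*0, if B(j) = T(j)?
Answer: 0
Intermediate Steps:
T(d) = 2*d (T(d) = d + d = 2*d)
B(j) = 2*j
-4*B(4)*0 = -8*4*0 = -4*8*0 = -32*0 = 0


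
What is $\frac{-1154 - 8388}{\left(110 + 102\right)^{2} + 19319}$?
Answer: $- \frac{9542}{64263} \approx -0.14848$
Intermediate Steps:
$\frac{-1154 - 8388}{\left(110 + 102\right)^{2} + 19319} = - \frac{9542}{212^{2} + 19319} = - \frac{9542}{44944 + 19319} = - \frac{9542}{64263}$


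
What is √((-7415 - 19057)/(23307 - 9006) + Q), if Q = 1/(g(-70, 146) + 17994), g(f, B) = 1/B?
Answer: I*√11612322221022648510/2504700975 ≈ 1.3605*I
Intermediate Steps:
Q = 146/2627125 (Q = 1/(1/146 + 17994) = 1/(2627125/146) = 146/2627125 ≈ 5.5574e-5)
√((-7415 - 19057)/(23307 - 9006) + Q) = √((-7415 - 19057)/(23307 - 9006) + 146/2627125) = √(-26472/14301 + 146/2627125) = √(-26472*1/14301 + 146/2627125) = √(-8824/4767 + 146/2627125) = √(-23181055018/12523504875) = I*√11612322221022648510/2504700975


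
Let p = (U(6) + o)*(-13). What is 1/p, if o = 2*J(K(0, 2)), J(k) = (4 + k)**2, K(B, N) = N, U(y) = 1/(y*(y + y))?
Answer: -72/67405 ≈ -0.0010682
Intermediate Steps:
U(y) = 1/(2*y**2) (U(y) = 1/(y*(2*y)) = 1/(2*y**2))
o = 72 (o = 2*(4 + 2)**2 = 2*6**2 = 2*36 = 72)
p = -67405/72 (p = ((1/2)/6**2 + 72)*(-13) = ((1/2)*(1/36) + 72)*(-13) = (1/72 + 72)*(-13) = (5185/72)*(-13) = -67405/72 ≈ -936.18)
1/p = 1/(-67405/72) = -72/67405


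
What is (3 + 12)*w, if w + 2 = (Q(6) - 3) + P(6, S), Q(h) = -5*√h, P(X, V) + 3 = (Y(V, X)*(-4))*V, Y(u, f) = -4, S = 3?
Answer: 600 - 75*√6 ≈ 416.29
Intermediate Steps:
P(X, V) = -3 + 16*V (P(X, V) = -3 + (-4*(-4))*V = -3 + 16*V)
w = 40 - 5*√6 (w = -2 + ((-5*√6 - 3) + (-3 + 16*3)) = -2 + ((-3 - 5*√6) + (-3 + 48)) = -2 + ((-3 - 5*√6) + 45) = -2 + (42 - 5*√6) = 40 - 5*√6 ≈ 27.753)
(3 + 12)*w = (3 + 12)*(40 - 5*√6) = 15*(40 - 5*√6) = 600 - 75*√6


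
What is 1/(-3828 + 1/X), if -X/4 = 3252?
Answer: -13008/49794625 ≈ -0.00026123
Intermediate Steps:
X = -13008 (X = -4*3252 = -13008)
1/(-3828 + 1/X) = 1/(-3828 + 1/(-13008)) = 1/(-3828 - 1/13008) = 1/(-49794625/13008) = -13008/49794625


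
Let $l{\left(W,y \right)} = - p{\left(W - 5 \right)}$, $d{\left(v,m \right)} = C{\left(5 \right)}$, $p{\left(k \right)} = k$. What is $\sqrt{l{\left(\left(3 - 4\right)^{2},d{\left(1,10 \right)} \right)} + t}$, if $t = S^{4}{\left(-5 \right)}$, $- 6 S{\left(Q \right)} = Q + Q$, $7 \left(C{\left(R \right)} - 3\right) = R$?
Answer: $\frac{\sqrt{949}}{9} \approx 3.4229$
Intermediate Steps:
$C{\left(R \right)} = 3 + \frac{R}{7}$
$d{\left(v,m \right)} = \frac{26}{7}$ ($d{\left(v,m \right)} = 3 + \frac{1}{7} \cdot 5 = 3 + \frac{5}{7} = \frac{26}{7}$)
$l{\left(W,y \right)} = 5 - W$ ($l{\left(W,y \right)} = - (W - 5) = - (-5 + W) = 5 - W$)
$S{\left(Q \right)} = - \frac{Q}{3}$ ($S{\left(Q \right)} = - \frac{Q + Q}{6} = - \frac{2 Q}{6} = - \frac{Q}{3}$)
$t = \frac{625}{81}$ ($t = \left(\left(- \frac{1}{3}\right) \left(-5\right)\right)^{4} = \left(\frac{5}{3}\right)^{4} = \frac{625}{81} \approx 7.716$)
$\sqrt{l{\left(\left(3 - 4\right)^{2},d{\left(1,10 \right)} \right)} + t} = \sqrt{\left(5 - \left(3 - 4\right)^{2}\right) + \frac{625}{81}} = \sqrt{\left(5 - \left(-1\right)^{2}\right) + \frac{625}{81}} = \sqrt{\left(5 - 1\right) + \frac{625}{81}} = \sqrt{4 + \frac{625}{81}} = \sqrt{\frac{949}{81}} = \frac{\sqrt{949}}{9}$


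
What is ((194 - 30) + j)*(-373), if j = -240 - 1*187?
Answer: 98099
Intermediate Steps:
j = -427 (j = -240 - 187 = -427)
((194 - 30) + j)*(-373) = ((194 - 30) - 427)*(-373) = (164 - 427)*(-373) = -263*(-373) = 98099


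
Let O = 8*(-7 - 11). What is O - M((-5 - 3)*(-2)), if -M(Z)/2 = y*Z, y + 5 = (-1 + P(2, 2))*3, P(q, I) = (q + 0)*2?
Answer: -16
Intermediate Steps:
P(q, I) = 2*q (P(q, I) = q*2 = 2*q)
y = 4 (y = -5 + (-1 + 2*2)*3 = -5 + (-1 + 4)*3 = -5 + 3*3 = -5 + 9 = 4)
M(Z) = -8*Z
O = -144 (O = 8*(-18) = -144)
O - M((-5 - 3)*(-2)) = -144 - (-8)*(-5 - 3)*(-2) = -144 - (-8)*(-8*(-2)) = -144 - (-8)*16 = -144 - 1*(-128) = -144 + 128 = -16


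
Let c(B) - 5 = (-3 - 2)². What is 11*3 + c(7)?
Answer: 63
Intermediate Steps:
c(B) = 30 (c(B) = 5 + (-3 - 2)² = 5 + (-5)² = 5 + 25 = 30)
11*3 + c(7) = 11*3 + 30 = 33 + 30 = 63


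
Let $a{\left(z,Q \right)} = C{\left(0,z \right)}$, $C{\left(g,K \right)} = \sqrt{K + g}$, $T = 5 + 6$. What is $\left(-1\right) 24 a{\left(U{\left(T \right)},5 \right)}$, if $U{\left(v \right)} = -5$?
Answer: $- 24 i \sqrt{5} \approx - 53.666 i$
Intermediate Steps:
$T = 11$
$a{\left(z,Q \right)} = \sqrt{z}$ ($a{\left(z,Q \right)} = \sqrt{z + 0} = \sqrt{z}$)
$\left(-1\right) 24 a{\left(U{\left(T \right)},5 \right)} = \left(-1\right) 24 \sqrt{-5} = - 24 i \sqrt{5}$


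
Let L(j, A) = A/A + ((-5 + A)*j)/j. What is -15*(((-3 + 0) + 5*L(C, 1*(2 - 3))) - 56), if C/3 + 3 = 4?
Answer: 1260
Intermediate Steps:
C = 3 (C = -9 + 3*4 = -9 + 12 = 3)
L(j, A) = -4 + A (L(j, A) = 1 + (j*(-5 + A))/j = 1 + (-5 + A) = -4 + A)
-15*(((-3 + 0) + 5*L(C, 1*(2 - 3))) - 56) = -15*(((-3 + 0) + 5*(-4 + 1*(2 - 3))) - 56) = -15*((-3 + 5*(-4 + 1*(-1))) - 56) = -15*((-3 + 5*(-4 - 1)) - 56) = -15*((-3 + 5*(-5)) - 56) = -15*((-3 - 25) - 56) = -15*(-28 - 56) = -15*(-84) = 1260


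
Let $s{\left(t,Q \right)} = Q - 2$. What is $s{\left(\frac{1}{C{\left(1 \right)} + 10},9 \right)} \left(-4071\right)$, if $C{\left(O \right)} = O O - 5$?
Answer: $-28497$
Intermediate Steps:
$C{\left(O \right)} = -5 + O^{2}$ ($C{\left(O \right)} = O^{2} - 5 = -5 + O^{2}$)
$s{\left(t,Q \right)} = -2 + Q$
$s{\left(\frac{1}{C{\left(1 \right)} + 10},9 \right)} \left(-4071\right) = \left(-2 + 9\right) \left(-4071\right) = 7 \left(-4071\right) = -28497$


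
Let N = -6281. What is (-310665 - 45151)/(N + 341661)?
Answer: -88954/83845 ≈ -1.0609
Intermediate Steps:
(-310665 - 45151)/(N + 341661) = (-310665 - 45151)/(-6281 + 341661) = -355816/335380 = -355816*1/335380 = -88954/83845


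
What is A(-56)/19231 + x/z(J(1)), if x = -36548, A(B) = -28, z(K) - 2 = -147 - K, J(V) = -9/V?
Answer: 175712695/653854 ≈ 268.73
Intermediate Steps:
z(K) = -145 - K (z(K) = 2 + (-147 - K) = -145 - K)
A(-56)/19231 + x/z(J(1)) = -28/19231 - 36548/(-145 - (-9)/1) = -28*1/19231 - 36548/(-145 - (-9)) = -28/19231 - 36548/(-145 - 1*(-9)) = -28/19231 - 36548/(-145 + 9) = -28/19231 - 36548/(-136) = -28/19231 - 36548*(-1/136) = -28/19231 + 9137/34 = 175712695/653854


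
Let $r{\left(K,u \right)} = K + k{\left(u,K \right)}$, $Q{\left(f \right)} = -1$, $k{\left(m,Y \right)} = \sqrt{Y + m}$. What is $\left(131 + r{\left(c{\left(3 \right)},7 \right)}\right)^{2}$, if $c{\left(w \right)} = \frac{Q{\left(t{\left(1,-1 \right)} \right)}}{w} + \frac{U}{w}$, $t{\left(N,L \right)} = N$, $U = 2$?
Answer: $\frac{\left(394 + \sqrt{66}\right)^{2}}{9} \approx 17967.0$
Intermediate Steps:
$c{\left(w \right)} = \frac{1}{w}$ ($c{\left(w \right)} = - \frac{1}{w} + \frac{2}{w} = \frac{1}{w}$)
$r{\left(K,u \right)} = K + \sqrt{K + u}$
$\left(131 + r{\left(c{\left(3 \right)},7 \right)}\right)^{2} = \left(131 + \left(\frac{1}{3} + \sqrt{\frac{1}{3} + 7}\right)\right)^{2} = \left(131 + \left(\frac{1}{3} + \sqrt{\frac{22}{3}}\right)\right)^{2} = \left(131 + \left(\frac{1}{3} + \frac{\sqrt{66}}{3}\right)\right)^{2} = \left(\frac{394}{3} + \frac{\sqrt{66}}{3}\right)^{2}$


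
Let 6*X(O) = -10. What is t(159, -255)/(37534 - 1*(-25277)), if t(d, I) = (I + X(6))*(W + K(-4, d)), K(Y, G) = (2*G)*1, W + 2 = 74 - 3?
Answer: -4730/2991 ≈ -1.5814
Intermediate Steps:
X(O) = -5/3 (X(O) = (⅙)*(-10) = -5/3)
W = 69 (W = -2 + (74 - 3) = -2 + 71 = 69)
K(Y, G) = 2*G
t(d, I) = (69 + 2*d)*(-5/3 + I) (t(d, I) = (I - 5/3)*(69 + 2*d) = (-5/3 + I)*(69 + 2*d) = (69 + 2*d)*(-5/3 + I))
t(159, -255)/(37534 - 1*(-25277)) = (-115 + 69*(-255) - 10/3*159 + 2*(-255)*159)/(37534 - 1*(-25277)) = (-115 - 17595 - 530 - 81090)/(37534 + 25277) = -99330/62811 = -99330*1/62811 = -4730/2991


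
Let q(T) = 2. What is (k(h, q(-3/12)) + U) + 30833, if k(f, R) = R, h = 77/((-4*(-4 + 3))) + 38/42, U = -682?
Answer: 30153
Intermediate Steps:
h = 1693/84 (h = 77/((-4*(-1))) + 38*(1/42) = 77/4 + 19/21 = 1693/84 ≈ 20.155)
(k(h, q(-3/12)) + U) + 30833 = (2 - 682) + 30833 = -680 + 30833 = 30153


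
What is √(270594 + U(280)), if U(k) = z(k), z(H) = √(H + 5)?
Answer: √(270594 + √285) ≈ 520.20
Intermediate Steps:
z(H) = √(5 + H)
U(k) = √(5 + k)
√(270594 + U(280)) = √(270594 + √(5 + 280)) = √(270594 + √285)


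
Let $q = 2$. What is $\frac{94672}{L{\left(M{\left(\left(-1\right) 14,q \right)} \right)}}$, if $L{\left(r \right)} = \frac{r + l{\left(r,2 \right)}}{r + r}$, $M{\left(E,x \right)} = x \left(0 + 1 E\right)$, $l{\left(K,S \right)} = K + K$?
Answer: $\frac{189344}{3} \approx 63115.0$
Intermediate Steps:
$l{\left(K,S \right)} = 2 K$
$M{\left(E,x \right)} = E x$ ($M{\left(E,x \right)} = x \left(0 + E\right) = x E = E x$)
$L{\left(r \right)} = \frac{3}{2}$ ($L{\left(r \right)} = \frac{r + 2 r}{r + r} = \frac{3 r}{2 r} = 3 r \frac{1}{2 r} = \frac{3}{2}$)
$\frac{94672}{L{\left(M{\left(\left(-1\right) 14,q \right)} \right)}} = \frac{94672}{\frac{3}{2}} = 94672 \cdot \frac{2}{3} = \frac{189344}{3}$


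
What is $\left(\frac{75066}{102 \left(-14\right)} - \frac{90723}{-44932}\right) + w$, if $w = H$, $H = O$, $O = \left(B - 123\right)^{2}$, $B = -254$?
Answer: $\frac{759680411043}{5346908} \approx 1.4208 \cdot 10^{5}$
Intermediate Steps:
$O = 142129$ ($O = \left(-254 - 123\right)^{2} = \left(-377\right)^{2} = 142129$)
$H = 142129$
$w = 142129$
$\left(\frac{75066}{102 \left(-14\right)} - \frac{90723}{-44932}\right) + w = \left(\frac{75066}{102 \left(-14\right)} - \frac{90723}{-44932}\right) + 142129 = \left(\frac{75066}{-1428} - - \frac{90723}{44932}\right) + 142129 = \left(75066 \left(- \frac{1}{1428}\right) + \frac{90723}{44932}\right) + 142129 = \left(- \frac{12511}{238} + \frac{90723}{44932}\right) + 142129 = - \frac{270276089}{5346908} + 142129 = \frac{759680411043}{5346908}$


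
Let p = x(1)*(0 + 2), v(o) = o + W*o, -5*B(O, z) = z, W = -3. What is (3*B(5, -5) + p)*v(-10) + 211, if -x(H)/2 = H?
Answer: 191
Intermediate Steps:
x(H) = -2*H
B(O, z) = -z/5
v(o) = -2*o (v(o) = o - 3*o = -2*o)
p = -4 (p = (-2*1)*(0 + 2) = -2*2 = -4)
(3*B(5, -5) + p)*v(-10) + 211 = (3*(-⅕*(-5)) - 4)*(-2*(-10)) + 211 = (3*1 - 4)*20 + 211 = (3 - 4)*20 + 211 = -1*20 + 211 = -20 + 211 = 191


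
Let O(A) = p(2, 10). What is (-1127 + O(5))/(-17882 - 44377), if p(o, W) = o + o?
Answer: 1123/62259 ≈ 0.018038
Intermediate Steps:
p(o, W) = 2*o
O(A) = 4 (O(A) = 2*2 = 4)
(-1127 + O(5))/(-17882 - 44377) = (-1127 + 4)/(-17882 - 44377) = -1123/(-62259) = -1123*(-1/62259) = 1123/62259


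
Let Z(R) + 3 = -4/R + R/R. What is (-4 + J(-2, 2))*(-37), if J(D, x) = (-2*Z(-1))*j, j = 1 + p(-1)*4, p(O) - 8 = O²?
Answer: 5624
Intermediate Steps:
p(O) = 8 + O²
Z(R) = -2 - 4/R (Z(R) = -3 + (-4/R + R/R) = -3 + (-4/R + 1) = -3 + (1 - 4/R) = -2 - 4/R)
j = 37 (j = 1 + (8 + (-1)²)*4 = 1 + (8 + 1)*4 = 1 + 9*4 = 1 + 36 = 37)
J(D, x) = -148 (J(D, x) = -2*(-2 - 4/(-1))*37 = -2*(-2 - 4*(-1))*37 = -2*(-2 + 4)*37 = -2*2*37 = -4*37 = -148)
(-4 + J(-2, 2))*(-37) = (-4 - 148)*(-37) = -152*(-37) = 5624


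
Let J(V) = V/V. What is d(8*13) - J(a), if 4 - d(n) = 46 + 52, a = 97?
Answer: -95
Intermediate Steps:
d(n) = -94 (d(n) = 4 - (46 + 52) = 4 - 1*98 = 4 - 98 = -94)
J(V) = 1
d(8*13) - J(a) = -94 - 1*1 = -94 - 1 = -95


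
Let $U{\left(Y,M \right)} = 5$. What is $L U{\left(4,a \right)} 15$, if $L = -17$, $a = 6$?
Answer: $-1275$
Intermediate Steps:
$L U{\left(4,a \right)} 15 = \left(-17\right) 5 \cdot 15 = \left(-85\right) 15 = -1275$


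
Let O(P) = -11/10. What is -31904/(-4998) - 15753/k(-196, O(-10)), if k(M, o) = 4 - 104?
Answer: 40961947/249900 ≈ 163.91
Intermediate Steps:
O(P) = -11/10 (O(P) = -11*1/10 = -11/10)
k(M, o) = -100
-31904/(-4998) - 15753/k(-196, O(-10)) = -31904/(-4998) - 15753/(-100) = -31904*(-1/4998) - 15753*(-1/100) = 15952/2499 + 15753/100 = 40961947/249900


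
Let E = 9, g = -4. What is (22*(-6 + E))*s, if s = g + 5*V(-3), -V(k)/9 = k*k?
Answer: -26994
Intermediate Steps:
V(k) = -9*k² (V(k) = -9*k*k = -9*k²)
s = -409 (s = -4 + 5*(-9*(-3)²) = -4 + 5*(-9*9) = -4 + 5*(-81) = -4 - 405 = -409)
(22*(-6 + E))*s = (22*(-6 + 9))*(-409) = (22*3)*(-409) = 66*(-409) = -26994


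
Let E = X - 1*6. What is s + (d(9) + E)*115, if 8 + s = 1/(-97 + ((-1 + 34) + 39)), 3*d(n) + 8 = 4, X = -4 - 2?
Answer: -115603/75 ≈ -1541.4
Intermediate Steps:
X = -6
d(n) = -4/3 (d(n) = -8/3 + (⅓)*4 = -8/3 + 4/3 = -4/3)
E = -12 (E = -6 - 1*6 = -6 - 6 = -12)
s = -201/25 (s = -8 + 1/(-97 + ((-1 + 34) + 39)) = -8 + 1/(-97 + (33 + 39)) = -8 + 1/(-97 + 72) = -8 + 1/(-25) = -8 - 1/25 = -201/25 ≈ -8.0400)
s + (d(9) + E)*115 = -201/25 + (-4/3 - 12)*115 = -201/25 - 40/3*115 = -201/25 - 4600/3 = -115603/75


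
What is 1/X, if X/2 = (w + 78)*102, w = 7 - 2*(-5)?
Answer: 1/19380 ≈ 5.1600e-5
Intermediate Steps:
w = 17 (w = 7 + 10 = 17)
X = 19380 (X = 2*((17 + 78)*102) = 2*(95*102) = 2*9690 = 19380)
1/X = 1/19380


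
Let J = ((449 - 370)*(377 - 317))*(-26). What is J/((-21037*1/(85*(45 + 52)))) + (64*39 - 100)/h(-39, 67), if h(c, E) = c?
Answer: 39578033548/820443 ≈ 48240.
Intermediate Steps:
J = -123240 (J = (79*60)*(-26) = 4740*(-26) = -123240)
J/((-21037*1/(85*(45 + 52)))) + (64*39 - 100)/h(-39, 67) = -123240/((-21037*1/(85*(45 + 52)))) + (64*39 - 100)/(-39) = -123240/((-21037/(85*97))) + (2496 - 100)*(-1/39) = -123240/((-21037/8245)) + 2396*(-1/39) = -123240/((-21037*1/8245)) - 2396/39 = -123240/(-21037/8245) - 2396/39 = -123240*(-8245/21037) - 2396/39 = 1016113800/21037 - 2396/39 = 39578033548/820443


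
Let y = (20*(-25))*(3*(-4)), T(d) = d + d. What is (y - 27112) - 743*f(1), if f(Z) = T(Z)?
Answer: -22598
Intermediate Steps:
T(d) = 2*d
f(Z) = 2*Z
y = 6000 (y = -500*(-12) = 6000)
(y - 27112) - 743*f(1) = (6000 - 27112) - 1486 = -21112 - 743*2 = -21112 - 1486 = -22598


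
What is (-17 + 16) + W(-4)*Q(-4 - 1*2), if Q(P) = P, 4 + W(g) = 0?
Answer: 23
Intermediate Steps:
W(g) = -4 (W(g) = -4 + 0 = -4)
(-17 + 16) + W(-4)*Q(-4 - 1*2) = (-17 + 16) - 4*(-4 - 1*2) = -1 - 4*(-4 - 2) = -1 - 4*(-6) = -1 + 24 = 23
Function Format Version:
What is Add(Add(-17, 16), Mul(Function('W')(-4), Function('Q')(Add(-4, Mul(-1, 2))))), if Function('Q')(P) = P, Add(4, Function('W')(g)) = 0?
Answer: 23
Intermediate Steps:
Function('W')(g) = -4 (Function('W')(g) = Add(-4, 0) = -4)
Add(Add(-17, 16), Mul(Function('W')(-4), Function('Q')(Add(-4, Mul(-1, 2))))) = Add(Add(-17, 16), Mul(-4, Add(-4, Mul(-1, 2)))) = Add(-1, Mul(-4, Add(-4, -2))) = Add(-1, Mul(-4, -6)) = Add(-1, 24) = 23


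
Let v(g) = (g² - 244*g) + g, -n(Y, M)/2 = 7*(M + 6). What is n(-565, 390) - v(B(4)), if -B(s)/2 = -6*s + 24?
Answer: -5544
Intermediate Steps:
B(s) = -48 + 12*s (B(s) = -2*(-6*s + 24) = -2*(24 - 6*s) = -48 + 12*s)
n(Y, M) = -84 - 14*M (n(Y, M) = -14*(M + 6) = -14*(6 + M) = -2*(42 + 7*M) = -84 - 14*M)
v(g) = g² - 243*g
n(-565, 390) - v(B(4)) = (-84 - 14*390) - (-48 + 12*4)*(-243 + (-48 + 12*4)) = (-84 - 5460) - (-48 + 48)*(-243 + (-48 + 48)) = -5544 - 0*(-243 + 0) = -5544 - 0*(-243) = -5544 - 1*0 = -5544 + 0 = -5544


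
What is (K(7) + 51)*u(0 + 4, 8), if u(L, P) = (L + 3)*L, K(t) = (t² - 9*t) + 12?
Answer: 1372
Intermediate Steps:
K(t) = 12 + t² - 9*t
u(L, P) = L*(3 + L) (u(L, P) = (3 + L)*L = L*(3 + L))
(K(7) + 51)*u(0 + 4, 8) = ((12 + 7² - 9*7) + 51)*((0 + 4)*(3 + (0 + 4))) = ((12 + 49 - 63) + 51)*(4*(3 + 4)) = (-2 + 51)*(4*7) = 49*28 = 1372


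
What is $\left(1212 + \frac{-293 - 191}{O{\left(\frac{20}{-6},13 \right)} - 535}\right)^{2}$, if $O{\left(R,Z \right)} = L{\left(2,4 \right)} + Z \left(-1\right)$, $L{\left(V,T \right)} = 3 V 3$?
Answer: $\frac{103312102084}{70225} \approx 1.4712 \cdot 10^{6}$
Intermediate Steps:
$L{\left(V,T \right)} = 9 V$
$O{\left(R,Z \right)} = 18 - Z$ ($O{\left(R,Z \right)} = 9 \cdot 2 + Z \left(-1\right) = 18 - Z$)
$\left(1212 + \frac{-293 - 191}{O{\left(\frac{20}{-6},13 \right)} - 535}\right)^{2} = \left(1212 + \frac{-293 - 191}{\left(18 - 13\right) - 535}\right)^{2} = \left(1212 - \frac{484}{\left(18 - 13\right) - 535}\right)^{2} = \left(1212 - \frac{484}{5 - 535}\right)^{2} = \left(1212 - \frac{484}{-530}\right)^{2} = \left(1212 - - \frac{242}{265}\right)^{2} = \left(1212 + \frac{242}{265}\right)^{2} = \left(\frac{321422}{265}\right)^{2} = \frac{103312102084}{70225}$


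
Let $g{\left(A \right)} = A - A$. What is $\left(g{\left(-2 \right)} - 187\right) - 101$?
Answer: $-288$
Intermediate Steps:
$g{\left(A \right)} = 0$
$\left(g{\left(-2 \right)} - 187\right) - 101 = \left(0 - 187\right) - 101 = -187 - 101 = -288$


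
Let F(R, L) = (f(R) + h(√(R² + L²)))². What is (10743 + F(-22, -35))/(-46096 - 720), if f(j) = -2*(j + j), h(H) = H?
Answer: -459/1064 - √1709/266 ≈ -0.58680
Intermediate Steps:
f(j) = -4*j
F(R, L) = (√(L² + R²) - 4*R)² (F(R, L) = (-4*R + √(R² + L²))² = (-4*R + √(L² + R²))² = (√(L² + R²) - 4*R)²)
(10743 + F(-22, -35))/(-46096 - 720) = (10743 + (-√((-35)² + (-22)²) + 4*(-22))²)/(-46096 - 720) = (10743 + (-√(1225 + 484) - 88)²)/(-46816) = (10743 + (-√1709 - 88)²)*(-1/46816) = (10743 + (-88 - √1709)²)*(-1/46816) = -10743/46816 - (-88 - √1709)²/46816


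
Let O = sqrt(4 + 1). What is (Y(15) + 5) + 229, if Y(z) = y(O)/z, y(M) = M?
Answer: 234 + sqrt(5)/15 ≈ 234.15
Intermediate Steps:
O = sqrt(5) ≈ 2.2361
Y(z) = sqrt(5)/z
(Y(15) + 5) + 229 = (sqrt(5)/15 + 5) + 229 = (5 + sqrt(5)/15) + 229 = 234 + sqrt(5)/15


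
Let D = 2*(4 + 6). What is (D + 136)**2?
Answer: 24336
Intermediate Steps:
D = 20 (D = 2*10 = 20)
(D + 136)**2 = (20 + 136)**2 = 156**2 = 24336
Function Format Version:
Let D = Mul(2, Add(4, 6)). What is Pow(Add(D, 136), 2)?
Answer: 24336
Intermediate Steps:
D = 20 (D = Mul(2, 10) = 20)
Pow(Add(D, 136), 2) = Pow(Add(20, 136), 2) = Pow(156, 2) = 24336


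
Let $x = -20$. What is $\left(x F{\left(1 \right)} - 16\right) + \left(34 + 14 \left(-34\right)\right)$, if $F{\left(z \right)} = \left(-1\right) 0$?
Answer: $-458$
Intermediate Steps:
$F{\left(z \right)} = 0$
$\left(x F{\left(1 \right)} - 16\right) + \left(34 + 14 \left(-34\right)\right) = \left(\left(-20\right) 0 - 16\right) + \left(34 + 14 \left(-34\right)\right) = \left(0 - 16\right) + \left(34 - 476\right) = -16 - 442 = -458$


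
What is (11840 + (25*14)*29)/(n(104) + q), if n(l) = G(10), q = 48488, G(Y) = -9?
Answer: 21990/48479 ≈ 0.45360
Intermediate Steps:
n(l) = -9
(11840 + (25*14)*29)/(n(104) + q) = (11840 + (25*14)*29)/(-9 + 48488) = (11840 + 350*29)/48479 = (11840 + 10150)*(1/48479) = 21990*(1/48479) = 21990/48479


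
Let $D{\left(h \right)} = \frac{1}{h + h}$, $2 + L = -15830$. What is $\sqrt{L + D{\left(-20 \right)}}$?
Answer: $\frac{i \sqrt{6332810}}{20} \approx 125.83 i$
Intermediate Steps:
$L = -15832$ ($L = -2 - 15830 = -15832$)
$D{\left(h \right)} = \frac{1}{2 h}$
$\sqrt{L + D{\left(-20 \right)}} = \sqrt{-15832 + \frac{1}{2 \left(-20\right)}} = \sqrt{-15832 + \frac{1}{2} \left(- \frac{1}{20}\right)} = \sqrt{-15832 - \frac{1}{40}} = \sqrt{- \frac{633281}{40}} = \frac{i \sqrt{6332810}}{20}$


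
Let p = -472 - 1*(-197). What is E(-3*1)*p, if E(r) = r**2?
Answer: -2475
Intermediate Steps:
p = -275 (p = -472 + 197 = -275)
E(-3*1)*p = (-3*1)**2*(-275) = (-3)**2*(-275) = 9*(-275) = -2475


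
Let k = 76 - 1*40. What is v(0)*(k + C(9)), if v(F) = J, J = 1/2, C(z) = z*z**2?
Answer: 765/2 ≈ 382.50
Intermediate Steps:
k = 36 (k = 76 - 40 = 36)
C(z) = z**3
J = 1/2 ≈ 0.50000
v(F) = 1/2
v(0)*(k + C(9)) = (36 + 9**3)/2 = (36 + 729)/2 = (1/2)*765 = 765/2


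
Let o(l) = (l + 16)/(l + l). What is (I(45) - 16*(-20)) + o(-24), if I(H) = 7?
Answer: 1963/6 ≈ 327.17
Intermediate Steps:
o(l) = (16 + l)/(2*l) (o(l) = (16 + l)/((2*l)) = (16 + l)*(1/(2*l)) = (16 + l)/(2*l))
(I(45) - 16*(-20)) + o(-24) = (7 - 16*(-20)) + (½)*(16 - 24)/(-24) = (7 + 320) + (½)*(-1/24)*(-8) = 327 + ⅙ = 1963/6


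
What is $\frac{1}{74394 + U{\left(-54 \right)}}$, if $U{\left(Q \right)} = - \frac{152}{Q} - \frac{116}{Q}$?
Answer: $\frac{27}{2008772} \approx 1.3441 \cdot 10^{-5}$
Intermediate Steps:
$U{\left(Q \right)} = - \frac{268}{Q}$
$\frac{1}{74394 + U{\left(-54 \right)}} = \frac{1}{74394 - \frac{268}{-54}} = \frac{1}{74394 - - \frac{134}{27}} = \frac{1}{74394 + \frac{134}{27}} = \frac{1}{\frac{2008772}{27}} = \frac{27}{2008772}$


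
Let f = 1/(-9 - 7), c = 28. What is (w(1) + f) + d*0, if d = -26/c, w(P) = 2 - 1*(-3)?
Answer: 79/16 ≈ 4.9375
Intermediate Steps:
w(P) = 5 (w(P) = 2 + 3 = 5)
f = -1/16 (f = 1/(-16) = -1/16 ≈ -0.062500)
d = -13/14 (d = -26/28 = -26*1/28 = -13/14 ≈ -0.92857)
(w(1) + f) + d*0 = (5 - 1/16) - 13/14*0 = 79/16 + 0 = 79/16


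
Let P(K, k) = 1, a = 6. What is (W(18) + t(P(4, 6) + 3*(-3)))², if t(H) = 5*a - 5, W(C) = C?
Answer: 1849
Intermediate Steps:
t(H) = 25 (t(H) = 5*6 - 5 = 30 - 5 = 25)
(W(18) + t(P(4, 6) + 3*(-3)))² = (18 + 25)² = 43² = 1849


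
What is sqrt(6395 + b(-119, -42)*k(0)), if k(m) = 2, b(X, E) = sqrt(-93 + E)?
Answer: sqrt(6395 + 6*I*sqrt(15)) ≈ 79.969 + 0.1453*I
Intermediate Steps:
sqrt(6395 + b(-119, -42)*k(0)) = sqrt(6395 + sqrt(-93 - 42)*2) = sqrt(6395 + sqrt(-135)*2) = sqrt(6395 + (3*I*sqrt(15))*2) = sqrt(6395 + 6*I*sqrt(15))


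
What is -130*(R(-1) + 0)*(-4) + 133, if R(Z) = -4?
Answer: -1947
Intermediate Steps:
-130*(R(-1) + 0)*(-4) + 133 = -130*(-4 + 0)*(-4) + 133 = -(-520)*(-4) + 133 = -130*16 + 133 = -2080 + 133 = -1947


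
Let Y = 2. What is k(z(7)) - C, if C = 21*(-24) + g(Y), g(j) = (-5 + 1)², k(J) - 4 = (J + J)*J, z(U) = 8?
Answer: 620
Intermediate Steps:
k(J) = 4 + 2*J² (k(J) = 4 + (J + J)*J = 4 + (2*J)*J = 4 + 2*J²)
g(j) = 16 (g(j) = (-4)² = 16)
C = -488 (C = 21*(-24) + 16 = -504 + 16 = -488)
k(z(7)) - C = (4 + 2*8²) - 1*(-488) = (4 + 2*64) + 488 = (4 + 128) + 488 = 132 + 488 = 620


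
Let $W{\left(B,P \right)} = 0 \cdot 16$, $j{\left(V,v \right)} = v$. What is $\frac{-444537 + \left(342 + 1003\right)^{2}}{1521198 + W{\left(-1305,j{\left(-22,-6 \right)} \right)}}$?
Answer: $\frac{682244}{760599} \approx 0.89698$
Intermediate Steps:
$W{\left(B,P \right)} = 0$
$\frac{-444537 + \left(342 + 1003\right)^{2}}{1521198 + W{\left(-1305,j{\left(-22,-6 \right)} \right)}} = \frac{-444537 + \left(342 + 1003\right)^{2}}{1521198 + 0} = \frac{-444537 + 1345^{2}}{1521198} = \left(-444537 + 1809025\right) \frac{1}{1521198} = 1364488 \cdot \frac{1}{1521198} = \frac{682244}{760599}$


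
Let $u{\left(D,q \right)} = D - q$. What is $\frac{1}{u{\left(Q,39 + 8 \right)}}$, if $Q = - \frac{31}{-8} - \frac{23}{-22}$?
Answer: $- \frac{88}{3703} \approx -0.023765$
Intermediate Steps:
$Q = \frac{433}{88}$ ($Q = \left(-31\right) \left(- \frac{1}{8}\right) - - \frac{23}{22} = \frac{31}{8} + \frac{23}{22} = \frac{433}{88} \approx 4.9205$)
$\frac{1}{u{\left(Q,39 + 8 \right)}} = \frac{1}{\frac{433}{88} - \left(39 + 8\right)} = \frac{1}{\frac{433}{88} - 47} = \frac{1}{- \frac{3703}{88}} = - \frac{88}{3703}$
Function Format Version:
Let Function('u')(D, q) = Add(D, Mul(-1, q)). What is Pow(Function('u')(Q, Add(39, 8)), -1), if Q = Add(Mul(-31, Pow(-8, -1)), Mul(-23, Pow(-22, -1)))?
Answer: Rational(-88, 3703) ≈ -0.023765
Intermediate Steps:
Q = Rational(433, 88) (Q = Add(Mul(-31, Rational(-1, 8)), Mul(-23, Rational(-1, 22))) = Add(Rational(31, 8), Rational(23, 22)) = Rational(433, 88) ≈ 4.9205)
Pow(Function('u')(Q, Add(39, 8)), -1) = Pow(Add(Rational(433, 88), Mul(-1, Add(39, 8))), -1) = Pow(Add(Rational(433, 88), Mul(-1, 47)), -1) = Pow(Add(Rational(433, 88), -47), -1) = Pow(Rational(-3703, 88), -1) = Rational(-88, 3703)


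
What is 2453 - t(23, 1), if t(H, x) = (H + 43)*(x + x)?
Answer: 2321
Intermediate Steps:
t(H, x) = 2*x*(43 + H) (t(H, x) = (43 + H)*(2*x) = 2*x*(43 + H))
2453 - t(23, 1) = 2453 - 2*(43 + 23) = 2453 - 2*66 = 2453 - 1*132 = 2453 - 132 = 2321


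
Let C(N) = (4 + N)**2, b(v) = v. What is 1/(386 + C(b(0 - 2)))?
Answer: 1/390 ≈ 0.0025641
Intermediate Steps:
1/(386 + C(b(0 - 2))) = 1/(386 + (4 + (0 - 2))**2) = 1/(386 + (4 - 2)**2) = 1/(386 + 2**2) = 1/(386 + 4) = 1/390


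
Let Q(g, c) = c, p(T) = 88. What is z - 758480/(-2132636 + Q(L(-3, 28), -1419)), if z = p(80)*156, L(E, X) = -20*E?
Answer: 5859413104/426811 ≈ 13728.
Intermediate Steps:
z = 13728 (z = 88*156 = 13728)
z - 758480/(-2132636 + Q(L(-3, 28), -1419)) = 13728 - 758480/(-2132636 - 1419) = 13728 - 758480/(-2134055) = 13728 - 758480*(-1/2134055) = 13728 + 151696/426811 = 5859413104/426811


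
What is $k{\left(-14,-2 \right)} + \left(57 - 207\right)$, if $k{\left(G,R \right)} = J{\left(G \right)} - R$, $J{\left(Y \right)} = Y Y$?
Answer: $48$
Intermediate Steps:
$J{\left(Y \right)} = Y^{2}$
$k{\left(G,R \right)} = G^{2} - R$
$k{\left(-14,-2 \right)} + \left(57 - 207\right) = \left(\left(-14\right)^{2} - -2\right) + \left(57 - 207\right) = \left(196 + 2\right) - 150 = 198 - 150 = 48$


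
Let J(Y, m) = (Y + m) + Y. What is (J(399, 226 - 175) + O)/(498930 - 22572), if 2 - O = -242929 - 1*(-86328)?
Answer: 26242/79393 ≈ 0.33053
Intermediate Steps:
J(Y, m) = m + 2*Y
O = 156603 (O = 2 - (-242929 - 1*(-86328)) = 2 - (-242929 + 86328) = 2 - 1*(-156601) = 2 + 156601 = 156603)
(J(399, 226 - 175) + O)/(498930 - 22572) = (((226 - 175) + 2*399) + 156603)/(498930 - 22572) = ((51 + 798) + 156603)/476358 = (849 + 156603)*(1/476358) = 157452*(1/476358) = 26242/79393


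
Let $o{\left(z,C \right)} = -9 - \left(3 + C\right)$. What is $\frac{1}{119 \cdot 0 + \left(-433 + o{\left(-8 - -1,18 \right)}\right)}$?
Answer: $- \frac{1}{463} \approx -0.0021598$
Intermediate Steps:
$o{\left(z,C \right)} = -12 - C$ ($o{\left(z,C \right)} = -9 - \left(3 + C\right) = -12 - C$)
$\frac{1}{119 \cdot 0 + \left(-433 + o{\left(-8 - -1,18 \right)}\right)} = \frac{1}{119 \cdot 0 - 463} = \frac{1}{0 - 463} = \frac{1}{-463} = - \frac{1}{463}$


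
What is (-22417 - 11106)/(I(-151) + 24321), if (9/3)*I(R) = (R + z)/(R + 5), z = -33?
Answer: -1048791/760913 ≈ -1.3783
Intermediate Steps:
I(R) = (-33 + R)/(3*(5 + R)) (I(R) = ((R - 33)/(R + 5))/3 = ((-33 + R)/(5 + R))/3 = (-33 + R)/(3*(5 + R)))
(-22417 - 11106)/(I(-151) + 24321) = (-22417 - 11106)/((-33 - 151)/(3*(5 - 151)) + 24321) = -33523/((⅓)*(-184)/(-146) + 24321) = -33523/((⅓)*(-1/146)*(-184) + 24321) = -33523/(92/219 + 24321) = -33523/5326391/219 = -33523*219/5326391 = -1048791/760913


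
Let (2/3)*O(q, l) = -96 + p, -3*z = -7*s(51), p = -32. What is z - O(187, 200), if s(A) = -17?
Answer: 457/3 ≈ 152.33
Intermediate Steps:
z = -119/3 (z = -(-7)*(-17)/3 = -⅓*119 = -119/3 ≈ -39.667)
O(q, l) = -192 (O(q, l) = 3*(-96 - 32)/2 = (3/2)*(-128) = -192)
z - O(187, 200) = -119/3 - 1*(-192) = -119/3 + 192 = 457/3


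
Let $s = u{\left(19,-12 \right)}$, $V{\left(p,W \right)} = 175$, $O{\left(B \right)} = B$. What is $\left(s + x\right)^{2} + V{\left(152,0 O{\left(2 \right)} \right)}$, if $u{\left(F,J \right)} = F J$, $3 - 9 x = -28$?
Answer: $\frac{4098616}{81} \approx 50600.0$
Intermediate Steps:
$x = \frac{31}{9}$ ($x = \frac{1}{3} - - \frac{28}{9} = \frac{1}{3} + \frac{28}{9} = \frac{31}{9} \approx 3.4444$)
$s = -228$ ($s = 19 \left(-12\right) = -228$)
$\left(s + x\right)^{2} + V{\left(152,0 O{\left(2 \right)} \right)} = \left(-228 + \frac{31}{9}\right)^{2} + 175 = \left(- \frac{2021}{9}\right)^{2} + 175 = \frac{4084441}{81} + 175 = \frac{4098616}{81}$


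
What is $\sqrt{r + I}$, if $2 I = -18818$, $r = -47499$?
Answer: $2 i \sqrt{14227} \approx 238.55 i$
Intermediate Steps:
$I = -9409$ ($I = \frac{1}{2} \left(-18818\right) = -9409$)
$\sqrt{r + I} = \sqrt{-47499 - 9409} = \sqrt{-56908} = 2 i \sqrt{14227}$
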